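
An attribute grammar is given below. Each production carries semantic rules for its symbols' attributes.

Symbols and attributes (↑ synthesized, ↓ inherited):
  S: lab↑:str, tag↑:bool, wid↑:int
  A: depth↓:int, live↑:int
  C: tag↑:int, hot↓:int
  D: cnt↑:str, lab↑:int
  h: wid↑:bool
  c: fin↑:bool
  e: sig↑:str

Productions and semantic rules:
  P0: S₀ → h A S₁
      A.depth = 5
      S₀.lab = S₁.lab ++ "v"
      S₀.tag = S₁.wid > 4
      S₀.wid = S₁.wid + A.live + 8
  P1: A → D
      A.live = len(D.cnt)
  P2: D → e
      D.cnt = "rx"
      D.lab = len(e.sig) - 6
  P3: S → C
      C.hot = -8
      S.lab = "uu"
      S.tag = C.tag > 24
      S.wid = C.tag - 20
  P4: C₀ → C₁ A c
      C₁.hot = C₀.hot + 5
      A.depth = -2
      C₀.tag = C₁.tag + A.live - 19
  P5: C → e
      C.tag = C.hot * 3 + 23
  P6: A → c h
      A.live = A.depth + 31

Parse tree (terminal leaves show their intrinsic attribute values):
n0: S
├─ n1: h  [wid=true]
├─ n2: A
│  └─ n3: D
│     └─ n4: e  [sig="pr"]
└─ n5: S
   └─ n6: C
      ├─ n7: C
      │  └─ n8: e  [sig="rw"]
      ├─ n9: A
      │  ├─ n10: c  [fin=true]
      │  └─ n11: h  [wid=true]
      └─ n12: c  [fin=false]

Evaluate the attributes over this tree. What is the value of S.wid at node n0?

1. n1.wid = true  [terminal]
2. n2.depth = 5  [5]
3. n4.sig = "pr"  [terminal]
4. n3.cnt = "rx"  ["rx"]
5. n3.lab = -4  [len(e.sig) - 6]
6. n2.live = 2  [len(D.cnt)]
7. n6.hot = -8  [-8]
8. n7.hot = -3  [C₀.hot + 5]
9. n8.sig = "rw"  [terminal]
10. n7.tag = 14  [C.hot * 3 + 23]
11. n9.depth = -2  [-2]
12. n10.fin = true  [terminal]
13. n11.wid = true  [terminal]
14. n9.live = 29  [A.depth + 31]
15. n12.fin = false  [terminal]
16. n6.tag = 24  [C₁.tag + A.live - 19]
17. n5.lab = "uu"  ["uu"]
18. n5.tag = false  [C.tag > 24]
19. n5.wid = 4  [C.tag - 20]
20. n0.lab = "uuv"  [S₁.lab ++ "v"]
21. n0.tag = false  [S₁.wid > 4]
22. n0.wid = 14  [S₁.wid + A.live + 8]

14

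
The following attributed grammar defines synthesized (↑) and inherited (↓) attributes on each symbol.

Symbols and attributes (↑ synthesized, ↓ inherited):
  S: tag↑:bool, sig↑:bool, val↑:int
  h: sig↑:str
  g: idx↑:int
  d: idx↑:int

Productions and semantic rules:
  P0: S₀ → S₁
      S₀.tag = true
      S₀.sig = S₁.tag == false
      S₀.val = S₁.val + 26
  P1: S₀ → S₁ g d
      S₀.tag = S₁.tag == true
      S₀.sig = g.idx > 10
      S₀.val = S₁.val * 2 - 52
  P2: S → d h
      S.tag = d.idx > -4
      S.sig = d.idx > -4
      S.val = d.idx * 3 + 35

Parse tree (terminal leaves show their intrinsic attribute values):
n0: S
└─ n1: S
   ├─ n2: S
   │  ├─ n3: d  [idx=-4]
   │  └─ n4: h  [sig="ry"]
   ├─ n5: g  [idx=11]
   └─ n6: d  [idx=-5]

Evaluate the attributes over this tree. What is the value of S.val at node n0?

1. n3.idx = -4  [terminal]
2. n4.sig = "ry"  [terminal]
3. n2.tag = false  [d.idx > -4]
4. n2.sig = false  [d.idx > -4]
5. n2.val = 23  [d.idx * 3 + 35]
6. n5.idx = 11  [terminal]
7. n6.idx = -5  [terminal]
8. n1.tag = false  [S₁.tag == true]
9. n1.sig = true  [g.idx > 10]
10. n1.val = -6  [S₁.val * 2 - 52]
11. n0.tag = true  [true]
12. n0.sig = true  [S₁.tag == false]
13. n0.val = 20  [S₁.val + 26]

20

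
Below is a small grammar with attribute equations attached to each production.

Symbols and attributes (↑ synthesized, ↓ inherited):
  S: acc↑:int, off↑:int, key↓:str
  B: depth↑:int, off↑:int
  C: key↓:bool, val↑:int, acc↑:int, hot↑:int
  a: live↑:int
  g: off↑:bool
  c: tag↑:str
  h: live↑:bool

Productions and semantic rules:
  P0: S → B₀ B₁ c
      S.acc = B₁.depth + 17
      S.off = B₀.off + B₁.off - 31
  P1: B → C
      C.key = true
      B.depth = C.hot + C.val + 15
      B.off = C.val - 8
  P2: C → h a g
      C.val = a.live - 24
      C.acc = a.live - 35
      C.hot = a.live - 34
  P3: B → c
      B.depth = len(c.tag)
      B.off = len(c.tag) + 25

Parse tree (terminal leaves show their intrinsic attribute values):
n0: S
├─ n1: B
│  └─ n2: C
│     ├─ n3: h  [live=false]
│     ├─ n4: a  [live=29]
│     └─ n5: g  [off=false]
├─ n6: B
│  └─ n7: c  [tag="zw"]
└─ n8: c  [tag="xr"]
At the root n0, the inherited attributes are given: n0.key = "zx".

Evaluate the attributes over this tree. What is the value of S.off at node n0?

-7

1. n0.key = "zx"  [given at root]
2. n2.key = true  [true]
3. n3.live = false  [terminal]
4. n4.live = 29  [terminal]
5. n5.off = false  [terminal]
6. n2.val = 5  [a.live - 24]
7. n2.acc = -6  [a.live - 35]
8. n2.hot = -5  [a.live - 34]
9. n1.depth = 15  [C.hot + C.val + 15]
10. n1.off = -3  [C.val - 8]
11. n7.tag = "zw"  [terminal]
12. n6.depth = 2  [len(c.tag)]
13. n6.off = 27  [len(c.tag) + 25]
14. n8.tag = "xr"  [terminal]
15. n0.acc = 19  [B₁.depth + 17]
16. n0.off = -7  [B₀.off + B₁.off - 31]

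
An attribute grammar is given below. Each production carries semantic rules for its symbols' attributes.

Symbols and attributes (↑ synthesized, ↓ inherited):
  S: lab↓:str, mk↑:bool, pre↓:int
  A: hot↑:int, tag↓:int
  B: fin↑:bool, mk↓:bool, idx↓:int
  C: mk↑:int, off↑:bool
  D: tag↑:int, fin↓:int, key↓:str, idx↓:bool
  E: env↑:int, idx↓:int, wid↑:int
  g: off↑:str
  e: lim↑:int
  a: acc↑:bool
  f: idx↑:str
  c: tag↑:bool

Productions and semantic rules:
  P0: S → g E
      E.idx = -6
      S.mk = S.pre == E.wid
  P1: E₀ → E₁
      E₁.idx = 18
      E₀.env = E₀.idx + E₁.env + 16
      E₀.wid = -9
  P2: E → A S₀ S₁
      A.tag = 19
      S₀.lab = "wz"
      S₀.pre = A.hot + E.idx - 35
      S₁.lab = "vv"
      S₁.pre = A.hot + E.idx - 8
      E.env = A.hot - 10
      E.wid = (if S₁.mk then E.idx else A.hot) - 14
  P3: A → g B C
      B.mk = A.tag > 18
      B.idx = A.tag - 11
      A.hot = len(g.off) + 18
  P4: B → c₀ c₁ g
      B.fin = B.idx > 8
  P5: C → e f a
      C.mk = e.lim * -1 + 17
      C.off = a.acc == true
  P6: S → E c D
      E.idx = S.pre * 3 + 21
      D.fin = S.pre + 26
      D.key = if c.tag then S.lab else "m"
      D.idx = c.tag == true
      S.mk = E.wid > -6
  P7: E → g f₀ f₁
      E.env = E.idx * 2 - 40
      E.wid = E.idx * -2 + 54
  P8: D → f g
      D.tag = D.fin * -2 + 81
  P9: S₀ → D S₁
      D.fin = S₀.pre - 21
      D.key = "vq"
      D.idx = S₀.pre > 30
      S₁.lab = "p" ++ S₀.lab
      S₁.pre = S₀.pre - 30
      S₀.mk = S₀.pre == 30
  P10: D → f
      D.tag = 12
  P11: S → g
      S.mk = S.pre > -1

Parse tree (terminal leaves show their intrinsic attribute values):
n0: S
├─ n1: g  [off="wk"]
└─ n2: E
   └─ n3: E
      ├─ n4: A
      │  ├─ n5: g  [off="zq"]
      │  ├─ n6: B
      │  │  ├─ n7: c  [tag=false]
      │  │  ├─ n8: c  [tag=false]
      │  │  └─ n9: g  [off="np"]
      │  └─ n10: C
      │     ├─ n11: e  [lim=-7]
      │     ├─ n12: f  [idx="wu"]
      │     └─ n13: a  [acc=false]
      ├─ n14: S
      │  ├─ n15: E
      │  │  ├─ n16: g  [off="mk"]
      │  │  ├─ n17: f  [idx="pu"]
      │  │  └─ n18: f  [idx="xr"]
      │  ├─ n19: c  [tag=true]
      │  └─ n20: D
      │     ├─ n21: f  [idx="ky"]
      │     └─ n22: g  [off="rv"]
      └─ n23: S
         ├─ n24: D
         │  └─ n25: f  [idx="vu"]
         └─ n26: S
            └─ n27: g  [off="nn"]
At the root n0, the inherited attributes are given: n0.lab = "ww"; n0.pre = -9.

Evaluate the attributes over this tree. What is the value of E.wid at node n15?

1. n0.lab = "ww"  [given at root]
2. n0.pre = -9  [given at root]
3. n1.off = "wk"  [terminal]
4. n2.idx = -6  [-6]
5. n3.idx = 18  [18]
6. n4.tag = 19  [19]
7. n5.off = "zq"  [terminal]
8. n6.mk = true  [A.tag > 18]
9. n6.idx = 8  [A.tag - 11]
10. n7.tag = false  [terminal]
11. n8.tag = false  [terminal]
12. n9.off = "np"  [terminal]
13. n6.fin = false  [B.idx > 8]
14. n11.lim = -7  [terminal]
15. n12.idx = "wu"  [terminal]
16. n13.acc = false  [terminal]
17. n10.mk = 24  [e.lim * -1 + 17]
18. n10.off = false  [a.acc == true]
19. n4.hot = 20  [len(g.off) + 18]
20. n14.lab = "wz"  ["wz"]
21. n14.pre = 3  [A.hot + E.idx - 35]
22. n15.idx = 30  [S.pre * 3 + 21]
23. n16.off = "mk"  [terminal]
24. n17.idx = "pu"  [terminal]
25. n18.idx = "xr"  [terminal]
26. n15.env = 20  [E.idx * 2 - 40]
27. n15.wid = -6  [E.idx * -2 + 54]
28. n19.tag = true  [terminal]
29. n20.fin = 29  [S.pre + 26]
30. n20.key = "wz"  [if c.tag then S.lab else "m"]
31. n20.idx = true  [c.tag == true]
32. n21.idx = "ky"  [terminal]
33. n22.off = "rv"  [terminal]
34. n20.tag = 23  [D.fin * -2 + 81]
35. n14.mk = false  [E.wid > -6]
36. n23.lab = "vv"  ["vv"]
37. n23.pre = 30  [A.hot + E.idx - 8]
38. n24.fin = 9  [S₀.pre - 21]
39. n24.key = "vq"  ["vq"]
40. n24.idx = false  [S₀.pre > 30]
41. n25.idx = "vu"  [terminal]
42. n24.tag = 12  [12]
43. n26.lab = "pvv"  ["p" ++ S₀.lab]
44. n26.pre = 0  [S₀.pre - 30]
45. n27.off = "nn"  [terminal]
46. n26.mk = true  [S.pre > -1]
47. n23.mk = true  [S₀.pre == 30]
48. n3.env = 10  [A.hot - 10]
49. n3.wid = 4  [(if S₁.mk then E.idx else A.hot) - 14]
50. n2.env = 20  [E₀.idx + E₁.env + 16]
51. n2.wid = -9  [-9]
52. n0.mk = true  [S.pre == E.wid]

-6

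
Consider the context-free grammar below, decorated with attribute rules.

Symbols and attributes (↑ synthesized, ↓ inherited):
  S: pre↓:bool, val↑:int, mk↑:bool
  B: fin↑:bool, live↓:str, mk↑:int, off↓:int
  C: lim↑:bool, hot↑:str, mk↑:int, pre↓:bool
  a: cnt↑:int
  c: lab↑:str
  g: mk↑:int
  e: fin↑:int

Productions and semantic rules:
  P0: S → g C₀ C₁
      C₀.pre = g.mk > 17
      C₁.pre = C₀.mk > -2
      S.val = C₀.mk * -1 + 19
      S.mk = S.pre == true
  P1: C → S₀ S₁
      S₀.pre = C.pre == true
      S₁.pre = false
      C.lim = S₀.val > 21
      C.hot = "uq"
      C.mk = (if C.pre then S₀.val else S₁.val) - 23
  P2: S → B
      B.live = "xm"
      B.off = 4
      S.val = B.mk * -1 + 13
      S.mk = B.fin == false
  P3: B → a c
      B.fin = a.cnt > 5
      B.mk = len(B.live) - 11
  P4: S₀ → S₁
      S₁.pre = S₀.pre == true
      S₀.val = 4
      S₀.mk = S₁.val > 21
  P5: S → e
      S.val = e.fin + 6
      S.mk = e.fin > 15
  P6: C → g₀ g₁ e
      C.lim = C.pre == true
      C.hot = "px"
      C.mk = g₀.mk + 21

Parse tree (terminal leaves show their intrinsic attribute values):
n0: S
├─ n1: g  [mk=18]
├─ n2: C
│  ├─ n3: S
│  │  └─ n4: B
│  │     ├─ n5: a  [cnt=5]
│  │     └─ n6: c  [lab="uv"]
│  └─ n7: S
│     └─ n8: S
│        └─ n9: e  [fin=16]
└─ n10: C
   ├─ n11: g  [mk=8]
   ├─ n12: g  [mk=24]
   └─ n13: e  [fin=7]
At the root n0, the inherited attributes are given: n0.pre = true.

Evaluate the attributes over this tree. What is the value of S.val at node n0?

1. n0.pre = true  [given at root]
2. n1.mk = 18  [terminal]
3. n2.pre = true  [g.mk > 17]
4. n3.pre = true  [C.pre == true]
5. n4.live = "xm"  ["xm"]
6. n4.off = 4  [4]
7. n5.cnt = 5  [terminal]
8. n6.lab = "uv"  [terminal]
9. n4.fin = false  [a.cnt > 5]
10. n4.mk = -9  [len(B.live) - 11]
11. n3.val = 22  [B.mk * -1 + 13]
12. n3.mk = true  [B.fin == false]
13. n7.pre = false  [false]
14. n8.pre = false  [S₀.pre == true]
15. n9.fin = 16  [terminal]
16. n8.val = 22  [e.fin + 6]
17. n8.mk = true  [e.fin > 15]
18. n7.val = 4  [4]
19. n7.mk = true  [S₁.val > 21]
20. n2.lim = true  [S₀.val > 21]
21. n2.hot = "uq"  ["uq"]
22. n2.mk = -1  [(if C.pre then S₀.val else S₁.val) - 23]
23. n10.pre = true  [C₀.mk > -2]
24. n11.mk = 8  [terminal]
25. n12.mk = 24  [terminal]
26. n13.fin = 7  [terminal]
27. n10.lim = true  [C.pre == true]
28. n10.hot = "px"  ["px"]
29. n10.mk = 29  [g₀.mk + 21]
30. n0.val = 20  [C₀.mk * -1 + 19]
31. n0.mk = true  [S.pre == true]

20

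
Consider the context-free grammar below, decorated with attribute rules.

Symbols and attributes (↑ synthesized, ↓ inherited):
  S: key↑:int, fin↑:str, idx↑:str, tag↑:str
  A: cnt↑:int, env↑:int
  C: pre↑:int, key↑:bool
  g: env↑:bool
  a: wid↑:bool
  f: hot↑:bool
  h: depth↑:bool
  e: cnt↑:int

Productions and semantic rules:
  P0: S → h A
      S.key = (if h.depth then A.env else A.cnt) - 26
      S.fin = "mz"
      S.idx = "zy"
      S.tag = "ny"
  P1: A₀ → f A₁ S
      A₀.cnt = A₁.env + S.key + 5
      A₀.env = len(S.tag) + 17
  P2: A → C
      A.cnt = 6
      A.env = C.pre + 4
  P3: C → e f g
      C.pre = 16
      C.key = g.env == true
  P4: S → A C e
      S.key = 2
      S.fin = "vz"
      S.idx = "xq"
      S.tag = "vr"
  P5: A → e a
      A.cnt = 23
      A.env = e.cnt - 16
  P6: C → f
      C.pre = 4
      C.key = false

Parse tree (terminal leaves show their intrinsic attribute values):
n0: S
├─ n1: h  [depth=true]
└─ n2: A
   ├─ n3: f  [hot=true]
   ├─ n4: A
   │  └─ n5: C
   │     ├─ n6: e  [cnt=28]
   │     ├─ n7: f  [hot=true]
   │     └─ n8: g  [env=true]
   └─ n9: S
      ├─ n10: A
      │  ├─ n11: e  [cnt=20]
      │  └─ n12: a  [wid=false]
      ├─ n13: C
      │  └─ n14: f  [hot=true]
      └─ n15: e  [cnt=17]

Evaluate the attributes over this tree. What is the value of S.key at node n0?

-7

1. n1.depth = true  [terminal]
2. n3.hot = true  [terminal]
3. n6.cnt = 28  [terminal]
4. n7.hot = true  [terminal]
5. n8.env = true  [terminal]
6. n5.pre = 16  [16]
7. n5.key = true  [g.env == true]
8. n4.cnt = 6  [6]
9. n4.env = 20  [C.pre + 4]
10. n11.cnt = 20  [terminal]
11. n12.wid = false  [terminal]
12. n10.cnt = 23  [23]
13. n10.env = 4  [e.cnt - 16]
14. n14.hot = true  [terminal]
15. n13.pre = 4  [4]
16. n13.key = false  [false]
17. n15.cnt = 17  [terminal]
18. n9.key = 2  [2]
19. n9.fin = "vz"  ["vz"]
20. n9.idx = "xq"  ["xq"]
21. n9.tag = "vr"  ["vr"]
22. n2.cnt = 27  [A₁.env + S.key + 5]
23. n2.env = 19  [len(S.tag) + 17]
24. n0.key = -7  [(if h.depth then A.env else A.cnt) - 26]
25. n0.fin = "mz"  ["mz"]
26. n0.idx = "zy"  ["zy"]
27. n0.tag = "ny"  ["ny"]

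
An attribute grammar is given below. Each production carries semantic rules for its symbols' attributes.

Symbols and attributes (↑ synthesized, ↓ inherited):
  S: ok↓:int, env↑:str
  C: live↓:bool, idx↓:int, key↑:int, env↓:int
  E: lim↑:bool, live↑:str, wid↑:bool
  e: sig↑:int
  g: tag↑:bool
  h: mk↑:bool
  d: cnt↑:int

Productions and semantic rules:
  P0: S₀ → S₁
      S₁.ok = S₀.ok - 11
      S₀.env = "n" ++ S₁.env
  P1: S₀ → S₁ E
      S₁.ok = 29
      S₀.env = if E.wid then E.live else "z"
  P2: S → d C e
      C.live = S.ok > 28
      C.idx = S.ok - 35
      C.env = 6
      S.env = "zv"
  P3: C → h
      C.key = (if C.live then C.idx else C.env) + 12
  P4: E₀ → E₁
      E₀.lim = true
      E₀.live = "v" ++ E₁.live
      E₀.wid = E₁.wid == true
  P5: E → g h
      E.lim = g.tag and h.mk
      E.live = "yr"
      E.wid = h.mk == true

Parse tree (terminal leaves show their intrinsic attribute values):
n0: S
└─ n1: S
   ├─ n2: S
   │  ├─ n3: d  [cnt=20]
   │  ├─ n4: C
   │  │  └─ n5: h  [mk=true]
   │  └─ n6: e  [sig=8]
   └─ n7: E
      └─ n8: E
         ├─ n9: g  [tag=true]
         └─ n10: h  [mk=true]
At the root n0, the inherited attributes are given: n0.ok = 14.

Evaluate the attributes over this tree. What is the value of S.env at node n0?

1. n0.ok = 14  [given at root]
2. n1.ok = 3  [S₀.ok - 11]
3. n2.ok = 29  [29]
4. n3.cnt = 20  [terminal]
5. n4.live = true  [S.ok > 28]
6. n4.idx = -6  [S.ok - 35]
7. n4.env = 6  [6]
8. n5.mk = true  [terminal]
9. n4.key = 6  [(if C.live then C.idx else C.env) + 12]
10. n6.sig = 8  [terminal]
11. n2.env = "zv"  ["zv"]
12. n9.tag = true  [terminal]
13. n10.mk = true  [terminal]
14. n8.lim = true  [g.tag and h.mk]
15. n8.live = "yr"  ["yr"]
16. n8.wid = true  [h.mk == true]
17. n7.lim = true  [true]
18. n7.live = "vyr"  ["v" ++ E₁.live]
19. n7.wid = true  [E₁.wid == true]
20. n1.env = "vyr"  [if E.wid then E.live else "z"]
21. n0.env = "nvyr"  ["n" ++ S₁.env]

"nvyr"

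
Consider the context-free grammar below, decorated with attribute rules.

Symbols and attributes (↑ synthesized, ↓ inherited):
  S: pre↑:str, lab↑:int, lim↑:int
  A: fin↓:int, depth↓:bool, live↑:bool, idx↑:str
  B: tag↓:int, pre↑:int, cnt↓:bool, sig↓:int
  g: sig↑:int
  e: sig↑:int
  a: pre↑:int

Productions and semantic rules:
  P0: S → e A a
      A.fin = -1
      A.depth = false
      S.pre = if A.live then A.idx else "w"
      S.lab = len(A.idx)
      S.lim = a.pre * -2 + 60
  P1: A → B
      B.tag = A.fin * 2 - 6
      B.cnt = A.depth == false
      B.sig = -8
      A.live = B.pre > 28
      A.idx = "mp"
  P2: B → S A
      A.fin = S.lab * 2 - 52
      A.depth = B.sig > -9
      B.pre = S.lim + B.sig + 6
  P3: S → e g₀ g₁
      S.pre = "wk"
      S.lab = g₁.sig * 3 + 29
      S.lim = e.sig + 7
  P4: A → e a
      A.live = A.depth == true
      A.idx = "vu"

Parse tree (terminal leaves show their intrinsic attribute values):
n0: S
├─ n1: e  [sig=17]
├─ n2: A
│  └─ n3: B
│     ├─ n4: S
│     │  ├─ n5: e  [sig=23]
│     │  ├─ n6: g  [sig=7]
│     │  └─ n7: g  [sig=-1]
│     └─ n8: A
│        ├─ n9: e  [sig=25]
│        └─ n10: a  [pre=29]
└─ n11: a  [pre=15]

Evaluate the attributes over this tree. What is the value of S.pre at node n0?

"w"

1. n1.sig = 17  [terminal]
2. n2.fin = -1  [-1]
3. n2.depth = false  [false]
4. n3.tag = -8  [A.fin * 2 - 6]
5. n3.cnt = true  [A.depth == false]
6. n3.sig = -8  [-8]
7. n5.sig = 23  [terminal]
8. n6.sig = 7  [terminal]
9. n7.sig = -1  [terminal]
10. n4.pre = "wk"  ["wk"]
11. n4.lab = 26  [g₁.sig * 3 + 29]
12. n4.lim = 30  [e.sig + 7]
13. n8.fin = 0  [S.lab * 2 - 52]
14. n8.depth = true  [B.sig > -9]
15. n9.sig = 25  [terminal]
16. n10.pre = 29  [terminal]
17. n8.live = true  [A.depth == true]
18. n8.idx = "vu"  ["vu"]
19. n3.pre = 28  [S.lim + B.sig + 6]
20. n2.live = false  [B.pre > 28]
21. n2.idx = "mp"  ["mp"]
22. n11.pre = 15  [terminal]
23. n0.pre = "w"  [if A.live then A.idx else "w"]
24. n0.lab = 2  [len(A.idx)]
25. n0.lim = 30  [a.pre * -2 + 60]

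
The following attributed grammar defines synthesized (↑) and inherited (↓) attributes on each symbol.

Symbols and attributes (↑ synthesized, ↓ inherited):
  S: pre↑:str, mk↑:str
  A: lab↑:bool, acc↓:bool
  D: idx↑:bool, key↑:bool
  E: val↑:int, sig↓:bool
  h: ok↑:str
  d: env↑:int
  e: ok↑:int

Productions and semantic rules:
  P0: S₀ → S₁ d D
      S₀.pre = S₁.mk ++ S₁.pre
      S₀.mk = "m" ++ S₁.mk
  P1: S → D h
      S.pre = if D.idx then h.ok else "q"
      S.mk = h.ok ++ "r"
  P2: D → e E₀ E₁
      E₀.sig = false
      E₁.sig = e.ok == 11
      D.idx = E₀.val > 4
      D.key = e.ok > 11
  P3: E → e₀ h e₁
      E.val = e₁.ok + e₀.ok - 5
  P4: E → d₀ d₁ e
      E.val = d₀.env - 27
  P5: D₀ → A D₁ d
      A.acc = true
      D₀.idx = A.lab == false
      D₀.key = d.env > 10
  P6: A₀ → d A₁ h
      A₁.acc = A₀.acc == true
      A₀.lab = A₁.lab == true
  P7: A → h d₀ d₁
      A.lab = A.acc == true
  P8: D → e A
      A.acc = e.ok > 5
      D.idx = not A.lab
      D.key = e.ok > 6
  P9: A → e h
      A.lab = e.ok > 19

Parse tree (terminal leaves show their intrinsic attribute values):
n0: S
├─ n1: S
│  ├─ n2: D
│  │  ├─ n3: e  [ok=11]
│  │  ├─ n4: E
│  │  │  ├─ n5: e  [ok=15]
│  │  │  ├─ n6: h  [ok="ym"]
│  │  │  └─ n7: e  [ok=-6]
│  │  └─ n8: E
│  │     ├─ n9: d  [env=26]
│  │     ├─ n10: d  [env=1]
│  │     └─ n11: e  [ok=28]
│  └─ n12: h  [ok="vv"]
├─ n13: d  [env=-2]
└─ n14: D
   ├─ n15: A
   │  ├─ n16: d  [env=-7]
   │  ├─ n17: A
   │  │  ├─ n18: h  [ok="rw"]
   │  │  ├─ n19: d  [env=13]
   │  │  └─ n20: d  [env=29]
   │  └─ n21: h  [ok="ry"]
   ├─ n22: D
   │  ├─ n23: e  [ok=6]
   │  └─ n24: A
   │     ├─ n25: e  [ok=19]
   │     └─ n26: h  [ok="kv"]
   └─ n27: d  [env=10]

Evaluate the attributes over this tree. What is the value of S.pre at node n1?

1. n3.ok = 11  [terminal]
2. n4.sig = false  [false]
3. n5.ok = 15  [terminal]
4. n6.ok = "ym"  [terminal]
5. n7.ok = -6  [terminal]
6. n4.val = 4  [e₁.ok + e₀.ok - 5]
7. n8.sig = true  [e.ok == 11]
8. n9.env = 26  [terminal]
9. n10.env = 1  [terminal]
10. n11.ok = 28  [terminal]
11. n8.val = -1  [d₀.env - 27]
12. n2.idx = false  [E₀.val > 4]
13. n2.key = false  [e.ok > 11]
14. n12.ok = "vv"  [terminal]
15. n1.pre = "q"  [if D.idx then h.ok else "q"]
16. n1.mk = "vvr"  [h.ok ++ "r"]
17. n13.env = -2  [terminal]
18. n15.acc = true  [true]
19. n16.env = -7  [terminal]
20. n17.acc = true  [A₀.acc == true]
21. n18.ok = "rw"  [terminal]
22. n19.env = 13  [terminal]
23. n20.env = 29  [terminal]
24. n17.lab = true  [A.acc == true]
25. n21.ok = "ry"  [terminal]
26. n15.lab = true  [A₁.lab == true]
27. n23.ok = 6  [terminal]
28. n24.acc = true  [e.ok > 5]
29. n25.ok = 19  [terminal]
30. n26.ok = "kv"  [terminal]
31. n24.lab = false  [e.ok > 19]
32. n22.idx = true  [not A.lab]
33. n22.key = false  [e.ok > 6]
34. n27.env = 10  [terminal]
35. n14.idx = false  [A.lab == false]
36. n14.key = false  [d.env > 10]
37. n0.pre = "vvrq"  [S₁.mk ++ S₁.pre]
38. n0.mk = "mvvr"  ["m" ++ S₁.mk]

"q"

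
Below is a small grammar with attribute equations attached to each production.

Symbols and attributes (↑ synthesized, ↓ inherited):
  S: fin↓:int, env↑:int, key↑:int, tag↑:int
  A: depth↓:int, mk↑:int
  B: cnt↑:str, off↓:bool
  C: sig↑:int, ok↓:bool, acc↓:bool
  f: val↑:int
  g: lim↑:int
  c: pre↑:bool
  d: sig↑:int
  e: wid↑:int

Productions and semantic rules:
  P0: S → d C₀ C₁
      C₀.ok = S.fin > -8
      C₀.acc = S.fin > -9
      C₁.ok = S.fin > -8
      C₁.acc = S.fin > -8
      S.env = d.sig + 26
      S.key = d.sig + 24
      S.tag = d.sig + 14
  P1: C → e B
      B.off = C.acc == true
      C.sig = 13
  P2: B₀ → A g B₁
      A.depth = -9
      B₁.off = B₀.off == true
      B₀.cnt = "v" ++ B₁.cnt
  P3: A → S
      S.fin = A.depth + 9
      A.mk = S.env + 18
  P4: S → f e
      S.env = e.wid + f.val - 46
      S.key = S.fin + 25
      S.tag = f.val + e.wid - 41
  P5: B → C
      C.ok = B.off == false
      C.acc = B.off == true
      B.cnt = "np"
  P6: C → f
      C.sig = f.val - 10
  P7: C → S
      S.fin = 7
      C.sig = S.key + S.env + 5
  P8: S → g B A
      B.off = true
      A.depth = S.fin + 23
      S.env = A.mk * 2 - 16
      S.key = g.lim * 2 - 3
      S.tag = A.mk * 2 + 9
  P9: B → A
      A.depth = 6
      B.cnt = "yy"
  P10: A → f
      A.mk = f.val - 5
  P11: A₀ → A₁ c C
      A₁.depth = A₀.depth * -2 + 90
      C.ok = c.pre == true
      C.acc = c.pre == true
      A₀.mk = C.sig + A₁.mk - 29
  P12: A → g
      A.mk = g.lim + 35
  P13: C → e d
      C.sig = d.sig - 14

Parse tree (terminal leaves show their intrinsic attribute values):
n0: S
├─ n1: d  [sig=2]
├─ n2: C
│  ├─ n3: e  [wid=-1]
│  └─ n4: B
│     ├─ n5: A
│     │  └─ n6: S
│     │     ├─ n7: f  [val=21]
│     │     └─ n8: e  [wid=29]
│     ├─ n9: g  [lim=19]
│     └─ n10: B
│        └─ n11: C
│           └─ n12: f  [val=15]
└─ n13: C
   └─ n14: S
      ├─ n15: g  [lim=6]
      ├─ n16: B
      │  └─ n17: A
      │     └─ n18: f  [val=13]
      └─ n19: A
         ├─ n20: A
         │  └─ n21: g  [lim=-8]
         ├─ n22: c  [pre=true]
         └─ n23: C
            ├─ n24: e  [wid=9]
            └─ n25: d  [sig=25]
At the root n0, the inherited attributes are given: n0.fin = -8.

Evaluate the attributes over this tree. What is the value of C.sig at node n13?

1. n0.fin = -8  [given at root]
2. n1.sig = 2  [terminal]
3. n2.ok = false  [S.fin > -8]
4. n2.acc = true  [S.fin > -9]
5. n3.wid = -1  [terminal]
6. n4.off = true  [C.acc == true]
7. n5.depth = -9  [-9]
8. n6.fin = 0  [A.depth + 9]
9. n7.val = 21  [terminal]
10. n8.wid = 29  [terminal]
11. n6.env = 4  [e.wid + f.val - 46]
12. n6.key = 25  [S.fin + 25]
13. n6.tag = 9  [f.val + e.wid - 41]
14. n5.mk = 22  [S.env + 18]
15. n9.lim = 19  [terminal]
16. n10.off = true  [B₀.off == true]
17. n11.ok = false  [B.off == false]
18. n11.acc = true  [B.off == true]
19. n12.val = 15  [terminal]
20. n11.sig = 5  [f.val - 10]
21. n10.cnt = "np"  ["np"]
22. n4.cnt = "vnp"  ["v" ++ B₁.cnt]
23. n2.sig = 13  [13]
24. n13.ok = false  [S.fin > -8]
25. n13.acc = false  [S.fin > -8]
26. n14.fin = 7  [7]
27. n15.lim = 6  [terminal]
28. n16.off = true  [true]
29. n17.depth = 6  [6]
30. n18.val = 13  [terminal]
31. n17.mk = 8  [f.val - 5]
32. n16.cnt = "yy"  ["yy"]
33. n19.depth = 30  [S.fin + 23]
34. n20.depth = 30  [A₀.depth * -2 + 90]
35. n21.lim = -8  [terminal]
36. n20.mk = 27  [g.lim + 35]
37. n22.pre = true  [terminal]
38. n23.ok = true  [c.pre == true]
39. n23.acc = true  [c.pre == true]
40. n24.wid = 9  [terminal]
41. n25.sig = 25  [terminal]
42. n23.sig = 11  [d.sig - 14]
43. n19.mk = 9  [C.sig + A₁.mk - 29]
44. n14.env = 2  [A.mk * 2 - 16]
45. n14.key = 9  [g.lim * 2 - 3]
46. n14.tag = 27  [A.mk * 2 + 9]
47. n13.sig = 16  [S.key + S.env + 5]
48. n0.env = 28  [d.sig + 26]
49. n0.key = 26  [d.sig + 24]
50. n0.tag = 16  [d.sig + 14]

16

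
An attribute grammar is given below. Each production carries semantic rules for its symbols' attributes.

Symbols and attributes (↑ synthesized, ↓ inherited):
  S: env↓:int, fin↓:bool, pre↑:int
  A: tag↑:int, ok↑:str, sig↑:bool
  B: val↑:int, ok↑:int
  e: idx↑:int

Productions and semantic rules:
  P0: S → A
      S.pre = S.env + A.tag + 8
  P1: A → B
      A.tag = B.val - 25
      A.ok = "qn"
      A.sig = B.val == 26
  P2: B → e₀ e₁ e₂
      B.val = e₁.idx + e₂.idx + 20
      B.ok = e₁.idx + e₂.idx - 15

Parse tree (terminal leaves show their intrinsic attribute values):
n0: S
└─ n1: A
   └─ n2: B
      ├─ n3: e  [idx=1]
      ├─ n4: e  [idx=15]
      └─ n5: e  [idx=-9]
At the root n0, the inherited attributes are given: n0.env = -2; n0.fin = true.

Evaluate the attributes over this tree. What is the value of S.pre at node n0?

7

1. n0.env = -2  [given at root]
2. n0.fin = true  [given at root]
3. n3.idx = 1  [terminal]
4. n4.idx = 15  [terminal]
5. n5.idx = -9  [terminal]
6. n2.val = 26  [e₁.idx + e₂.idx + 20]
7. n2.ok = -9  [e₁.idx + e₂.idx - 15]
8. n1.tag = 1  [B.val - 25]
9. n1.ok = "qn"  ["qn"]
10. n1.sig = true  [B.val == 26]
11. n0.pre = 7  [S.env + A.tag + 8]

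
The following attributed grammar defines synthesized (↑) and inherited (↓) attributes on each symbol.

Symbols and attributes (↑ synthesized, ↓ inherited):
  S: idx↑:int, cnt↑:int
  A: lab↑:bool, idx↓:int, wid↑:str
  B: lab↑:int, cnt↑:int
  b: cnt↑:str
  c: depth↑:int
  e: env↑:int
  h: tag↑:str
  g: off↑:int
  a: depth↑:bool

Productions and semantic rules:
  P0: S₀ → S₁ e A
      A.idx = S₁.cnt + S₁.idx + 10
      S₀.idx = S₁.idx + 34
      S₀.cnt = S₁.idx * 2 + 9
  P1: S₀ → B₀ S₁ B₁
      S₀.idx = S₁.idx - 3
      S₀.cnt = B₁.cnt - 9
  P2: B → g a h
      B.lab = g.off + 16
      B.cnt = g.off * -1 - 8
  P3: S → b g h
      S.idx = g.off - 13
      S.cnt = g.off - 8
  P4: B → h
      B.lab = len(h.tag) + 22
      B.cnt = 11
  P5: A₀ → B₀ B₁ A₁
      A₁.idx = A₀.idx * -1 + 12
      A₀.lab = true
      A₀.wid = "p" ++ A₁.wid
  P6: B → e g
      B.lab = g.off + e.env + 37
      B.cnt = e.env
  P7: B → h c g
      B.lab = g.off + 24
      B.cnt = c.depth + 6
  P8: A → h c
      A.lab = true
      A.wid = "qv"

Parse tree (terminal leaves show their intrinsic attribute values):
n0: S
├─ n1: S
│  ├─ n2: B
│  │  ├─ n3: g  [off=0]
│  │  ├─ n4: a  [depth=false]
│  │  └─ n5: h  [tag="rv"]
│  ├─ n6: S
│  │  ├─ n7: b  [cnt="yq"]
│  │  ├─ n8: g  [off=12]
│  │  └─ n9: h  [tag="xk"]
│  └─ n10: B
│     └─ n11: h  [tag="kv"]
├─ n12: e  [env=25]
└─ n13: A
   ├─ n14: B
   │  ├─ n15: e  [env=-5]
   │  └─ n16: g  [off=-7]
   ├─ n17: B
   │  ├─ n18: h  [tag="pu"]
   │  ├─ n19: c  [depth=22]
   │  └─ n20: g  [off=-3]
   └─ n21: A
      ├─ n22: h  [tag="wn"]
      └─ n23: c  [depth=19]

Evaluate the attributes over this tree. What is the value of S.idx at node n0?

1. n3.off = 0  [terminal]
2. n4.depth = false  [terminal]
3. n5.tag = "rv"  [terminal]
4. n2.lab = 16  [g.off + 16]
5. n2.cnt = -8  [g.off * -1 - 8]
6. n7.cnt = "yq"  [terminal]
7. n8.off = 12  [terminal]
8. n9.tag = "xk"  [terminal]
9. n6.idx = -1  [g.off - 13]
10. n6.cnt = 4  [g.off - 8]
11. n11.tag = "kv"  [terminal]
12. n10.lab = 24  [len(h.tag) + 22]
13. n10.cnt = 11  [11]
14. n1.idx = -4  [S₁.idx - 3]
15. n1.cnt = 2  [B₁.cnt - 9]
16. n12.env = 25  [terminal]
17. n13.idx = 8  [S₁.cnt + S₁.idx + 10]
18. n15.env = -5  [terminal]
19. n16.off = -7  [terminal]
20. n14.lab = 25  [g.off + e.env + 37]
21. n14.cnt = -5  [e.env]
22. n18.tag = "pu"  [terminal]
23. n19.depth = 22  [terminal]
24. n20.off = -3  [terminal]
25. n17.lab = 21  [g.off + 24]
26. n17.cnt = 28  [c.depth + 6]
27. n21.idx = 4  [A₀.idx * -1 + 12]
28. n22.tag = "wn"  [terminal]
29. n23.depth = 19  [terminal]
30. n21.lab = true  [true]
31. n21.wid = "qv"  ["qv"]
32. n13.lab = true  [true]
33. n13.wid = "pqv"  ["p" ++ A₁.wid]
34. n0.idx = 30  [S₁.idx + 34]
35. n0.cnt = 1  [S₁.idx * 2 + 9]

30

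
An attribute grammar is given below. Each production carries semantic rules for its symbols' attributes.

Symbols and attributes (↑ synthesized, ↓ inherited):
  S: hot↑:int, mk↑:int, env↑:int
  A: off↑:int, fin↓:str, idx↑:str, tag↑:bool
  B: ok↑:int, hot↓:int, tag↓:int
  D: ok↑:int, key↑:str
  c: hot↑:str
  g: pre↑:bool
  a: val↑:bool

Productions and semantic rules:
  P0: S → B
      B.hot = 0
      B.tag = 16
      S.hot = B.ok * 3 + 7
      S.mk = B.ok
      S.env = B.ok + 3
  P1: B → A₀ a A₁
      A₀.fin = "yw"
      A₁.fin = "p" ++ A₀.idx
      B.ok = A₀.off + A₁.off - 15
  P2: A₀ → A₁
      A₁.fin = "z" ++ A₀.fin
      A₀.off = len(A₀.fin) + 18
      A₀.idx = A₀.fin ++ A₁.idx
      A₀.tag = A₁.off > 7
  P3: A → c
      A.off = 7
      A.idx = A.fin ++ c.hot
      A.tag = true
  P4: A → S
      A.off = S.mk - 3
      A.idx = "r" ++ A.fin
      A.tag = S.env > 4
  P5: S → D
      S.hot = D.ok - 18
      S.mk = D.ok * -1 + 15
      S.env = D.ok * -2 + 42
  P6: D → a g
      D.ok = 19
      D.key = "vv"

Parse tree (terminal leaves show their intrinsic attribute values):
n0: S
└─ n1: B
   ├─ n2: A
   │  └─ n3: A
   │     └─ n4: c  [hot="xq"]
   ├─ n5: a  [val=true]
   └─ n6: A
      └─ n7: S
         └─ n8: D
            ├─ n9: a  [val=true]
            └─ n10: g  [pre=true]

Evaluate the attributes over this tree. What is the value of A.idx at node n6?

"rpywzywxq"

1. n1.hot = 0  [0]
2. n1.tag = 16  [16]
3. n2.fin = "yw"  ["yw"]
4. n3.fin = "zyw"  ["z" ++ A₀.fin]
5. n4.hot = "xq"  [terminal]
6. n3.off = 7  [7]
7. n3.idx = "zywxq"  [A.fin ++ c.hot]
8. n3.tag = true  [true]
9. n2.off = 20  [len(A₀.fin) + 18]
10. n2.idx = "ywzywxq"  [A₀.fin ++ A₁.idx]
11. n2.tag = false  [A₁.off > 7]
12. n5.val = true  [terminal]
13. n6.fin = "pywzywxq"  ["p" ++ A₀.idx]
14. n9.val = true  [terminal]
15. n10.pre = true  [terminal]
16. n8.ok = 19  [19]
17. n8.key = "vv"  ["vv"]
18. n7.hot = 1  [D.ok - 18]
19. n7.mk = -4  [D.ok * -1 + 15]
20. n7.env = 4  [D.ok * -2 + 42]
21. n6.off = -7  [S.mk - 3]
22. n6.idx = "rpywzywxq"  ["r" ++ A.fin]
23. n6.tag = false  [S.env > 4]
24. n1.ok = -2  [A₀.off + A₁.off - 15]
25. n0.hot = 1  [B.ok * 3 + 7]
26. n0.mk = -2  [B.ok]
27. n0.env = 1  [B.ok + 3]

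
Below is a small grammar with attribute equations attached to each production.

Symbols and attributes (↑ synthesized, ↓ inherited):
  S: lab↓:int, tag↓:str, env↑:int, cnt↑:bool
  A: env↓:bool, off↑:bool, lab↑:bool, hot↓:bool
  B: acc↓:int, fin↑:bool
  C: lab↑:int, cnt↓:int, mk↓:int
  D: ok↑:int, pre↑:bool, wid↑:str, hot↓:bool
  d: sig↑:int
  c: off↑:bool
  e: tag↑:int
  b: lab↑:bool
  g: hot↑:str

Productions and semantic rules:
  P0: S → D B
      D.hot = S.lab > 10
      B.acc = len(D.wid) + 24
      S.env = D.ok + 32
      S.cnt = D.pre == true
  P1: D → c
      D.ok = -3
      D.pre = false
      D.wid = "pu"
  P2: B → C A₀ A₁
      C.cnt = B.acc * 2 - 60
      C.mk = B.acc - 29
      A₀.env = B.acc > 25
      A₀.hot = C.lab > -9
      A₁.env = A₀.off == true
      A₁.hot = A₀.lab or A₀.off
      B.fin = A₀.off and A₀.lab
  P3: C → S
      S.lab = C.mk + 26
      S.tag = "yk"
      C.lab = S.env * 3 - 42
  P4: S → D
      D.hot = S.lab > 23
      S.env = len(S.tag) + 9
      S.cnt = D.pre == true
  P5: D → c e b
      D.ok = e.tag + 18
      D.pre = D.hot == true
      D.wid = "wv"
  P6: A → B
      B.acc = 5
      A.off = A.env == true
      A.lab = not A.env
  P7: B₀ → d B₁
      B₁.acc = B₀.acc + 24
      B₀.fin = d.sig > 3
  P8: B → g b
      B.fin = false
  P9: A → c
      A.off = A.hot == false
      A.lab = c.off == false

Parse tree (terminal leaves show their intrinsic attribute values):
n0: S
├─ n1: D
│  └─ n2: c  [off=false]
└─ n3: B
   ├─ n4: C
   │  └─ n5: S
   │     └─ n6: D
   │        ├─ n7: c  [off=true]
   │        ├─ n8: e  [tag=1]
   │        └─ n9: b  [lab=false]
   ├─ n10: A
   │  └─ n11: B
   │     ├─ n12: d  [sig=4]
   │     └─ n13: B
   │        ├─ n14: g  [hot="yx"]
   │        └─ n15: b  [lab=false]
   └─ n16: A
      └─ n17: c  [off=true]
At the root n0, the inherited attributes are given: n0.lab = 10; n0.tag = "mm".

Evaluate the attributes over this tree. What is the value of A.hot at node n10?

1. n0.lab = 10  [given at root]
2. n0.tag = "mm"  [given at root]
3. n1.hot = false  [S.lab > 10]
4. n2.off = false  [terminal]
5. n1.ok = -3  [-3]
6. n1.pre = false  [false]
7. n1.wid = "pu"  ["pu"]
8. n3.acc = 26  [len(D.wid) + 24]
9. n4.cnt = -8  [B.acc * 2 - 60]
10. n4.mk = -3  [B.acc - 29]
11. n5.lab = 23  [C.mk + 26]
12. n5.tag = "yk"  ["yk"]
13. n6.hot = false  [S.lab > 23]
14. n7.off = true  [terminal]
15. n8.tag = 1  [terminal]
16. n9.lab = false  [terminal]
17. n6.ok = 19  [e.tag + 18]
18. n6.pre = false  [D.hot == true]
19. n6.wid = "wv"  ["wv"]
20. n5.env = 11  [len(S.tag) + 9]
21. n5.cnt = false  [D.pre == true]
22. n4.lab = -9  [S.env * 3 - 42]
23. n10.env = true  [B.acc > 25]
24. n10.hot = false  [C.lab > -9]
25. n11.acc = 5  [5]
26. n12.sig = 4  [terminal]
27. n13.acc = 29  [B₀.acc + 24]
28. n14.hot = "yx"  [terminal]
29. n15.lab = false  [terminal]
30. n13.fin = false  [false]
31. n11.fin = true  [d.sig > 3]
32. n10.off = true  [A.env == true]
33. n10.lab = false  [not A.env]
34. n16.env = true  [A₀.off == true]
35. n16.hot = true  [A₀.lab or A₀.off]
36. n17.off = true  [terminal]
37. n16.off = false  [A.hot == false]
38. n16.lab = false  [c.off == false]
39. n3.fin = false  [A₀.off and A₀.lab]
40. n0.env = 29  [D.ok + 32]
41. n0.cnt = false  [D.pre == true]

false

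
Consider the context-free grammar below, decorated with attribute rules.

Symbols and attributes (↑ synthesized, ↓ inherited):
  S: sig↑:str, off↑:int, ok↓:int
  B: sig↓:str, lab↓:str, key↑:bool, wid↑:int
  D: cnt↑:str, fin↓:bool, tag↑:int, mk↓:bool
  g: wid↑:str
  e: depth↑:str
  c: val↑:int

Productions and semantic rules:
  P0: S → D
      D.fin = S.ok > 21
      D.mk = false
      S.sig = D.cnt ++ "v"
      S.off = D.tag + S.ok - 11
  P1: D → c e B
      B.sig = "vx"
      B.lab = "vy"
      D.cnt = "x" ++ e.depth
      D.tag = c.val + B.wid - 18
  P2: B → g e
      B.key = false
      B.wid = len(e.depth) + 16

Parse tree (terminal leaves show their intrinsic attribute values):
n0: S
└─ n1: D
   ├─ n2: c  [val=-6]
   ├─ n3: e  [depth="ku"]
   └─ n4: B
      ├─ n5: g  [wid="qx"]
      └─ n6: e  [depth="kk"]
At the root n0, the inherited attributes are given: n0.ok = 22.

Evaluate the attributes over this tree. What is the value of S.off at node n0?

1. n0.ok = 22  [given at root]
2. n1.fin = true  [S.ok > 21]
3. n1.mk = false  [false]
4. n2.val = -6  [terminal]
5. n3.depth = "ku"  [terminal]
6. n4.sig = "vx"  ["vx"]
7. n4.lab = "vy"  ["vy"]
8. n5.wid = "qx"  [terminal]
9. n6.depth = "kk"  [terminal]
10. n4.key = false  [false]
11. n4.wid = 18  [len(e.depth) + 16]
12. n1.cnt = "xku"  ["x" ++ e.depth]
13. n1.tag = -6  [c.val + B.wid - 18]
14. n0.sig = "xkuv"  [D.cnt ++ "v"]
15. n0.off = 5  [D.tag + S.ok - 11]

5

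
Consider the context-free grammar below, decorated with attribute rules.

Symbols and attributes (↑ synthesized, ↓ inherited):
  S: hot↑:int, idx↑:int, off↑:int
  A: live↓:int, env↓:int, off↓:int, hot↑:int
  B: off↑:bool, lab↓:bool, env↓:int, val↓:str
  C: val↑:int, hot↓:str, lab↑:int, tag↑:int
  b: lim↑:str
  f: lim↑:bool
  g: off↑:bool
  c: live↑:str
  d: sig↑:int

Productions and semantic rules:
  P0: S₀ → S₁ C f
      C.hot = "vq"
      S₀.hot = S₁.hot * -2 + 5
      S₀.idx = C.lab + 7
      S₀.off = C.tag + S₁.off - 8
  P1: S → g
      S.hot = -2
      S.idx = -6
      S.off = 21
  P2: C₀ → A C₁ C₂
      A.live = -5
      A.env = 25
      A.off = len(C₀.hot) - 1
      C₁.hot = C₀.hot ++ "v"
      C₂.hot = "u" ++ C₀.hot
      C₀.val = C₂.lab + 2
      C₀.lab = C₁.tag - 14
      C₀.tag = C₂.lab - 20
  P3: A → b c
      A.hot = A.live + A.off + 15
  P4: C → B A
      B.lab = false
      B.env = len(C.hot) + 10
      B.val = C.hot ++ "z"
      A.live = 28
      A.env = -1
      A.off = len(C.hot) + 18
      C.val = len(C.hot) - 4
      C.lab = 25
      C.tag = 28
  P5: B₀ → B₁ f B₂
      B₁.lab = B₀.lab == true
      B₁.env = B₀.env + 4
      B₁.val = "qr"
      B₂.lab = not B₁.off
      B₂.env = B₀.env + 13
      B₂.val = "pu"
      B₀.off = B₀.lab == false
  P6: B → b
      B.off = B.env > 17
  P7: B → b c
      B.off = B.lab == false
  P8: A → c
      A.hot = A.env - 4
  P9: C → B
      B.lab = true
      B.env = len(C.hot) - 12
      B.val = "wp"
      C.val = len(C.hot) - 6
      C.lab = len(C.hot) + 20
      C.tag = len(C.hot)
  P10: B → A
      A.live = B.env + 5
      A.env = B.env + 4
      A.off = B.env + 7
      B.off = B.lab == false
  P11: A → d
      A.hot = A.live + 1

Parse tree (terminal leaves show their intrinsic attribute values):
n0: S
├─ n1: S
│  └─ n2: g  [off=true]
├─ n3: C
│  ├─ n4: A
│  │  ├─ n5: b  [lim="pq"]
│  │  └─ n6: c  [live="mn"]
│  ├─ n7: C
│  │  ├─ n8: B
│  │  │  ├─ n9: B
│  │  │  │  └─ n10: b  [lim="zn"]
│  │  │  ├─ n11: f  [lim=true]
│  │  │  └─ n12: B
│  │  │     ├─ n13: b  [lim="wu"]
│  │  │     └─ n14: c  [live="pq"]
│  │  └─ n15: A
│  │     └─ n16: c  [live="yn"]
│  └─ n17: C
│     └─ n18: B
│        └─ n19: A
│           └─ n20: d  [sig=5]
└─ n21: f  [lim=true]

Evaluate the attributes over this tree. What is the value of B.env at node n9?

17

1. n2.off = true  [terminal]
2. n1.hot = -2  [-2]
3. n1.idx = -6  [-6]
4. n1.off = 21  [21]
5. n3.hot = "vq"  ["vq"]
6. n4.live = -5  [-5]
7. n4.env = 25  [25]
8. n4.off = 1  [len(C₀.hot) - 1]
9. n5.lim = "pq"  [terminal]
10. n6.live = "mn"  [terminal]
11. n4.hot = 11  [A.live + A.off + 15]
12. n7.hot = "vqv"  [C₀.hot ++ "v"]
13. n8.lab = false  [false]
14. n8.env = 13  [len(C.hot) + 10]
15. n8.val = "vqvz"  [C.hot ++ "z"]
16. n9.lab = false  [B₀.lab == true]
17. n9.env = 17  [B₀.env + 4]
18. n9.val = "qr"  ["qr"]
19. n10.lim = "zn"  [terminal]
20. n9.off = false  [B.env > 17]
21. n11.lim = true  [terminal]
22. n12.lab = true  [not B₁.off]
23. n12.env = 26  [B₀.env + 13]
24. n12.val = "pu"  ["pu"]
25. n13.lim = "wu"  [terminal]
26. n14.live = "pq"  [terminal]
27. n12.off = false  [B.lab == false]
28. n8.off = true  [B₀.lab == false]
29. n15.live = 28  [28]
30. n15.env = -1  [-1]
31. n15.off = 21  [len(C.hot) + 18]
32. n16.live = "yn"  [terminal]
33. n15.hot = -5  [A.env - 4]
34. n7.val = -1  [len(C.hot) - 4]
35. n7.lab = 25  [25]
36. n7.tag = 28  [28]
37. n17.hot = "uvq"  ["u" ++ C₀.hot]
38. n18.lab = true  [true]
39. n18.env = -9  [len(C.hot) - 12]
40. n18.val = "wp"  ["wp"]
41. n19.live = -4  [B.env + 5]
42. n19.env = -5  [B.env + 4]
43. n19.off = -2  [B.env + 7]
44. n20.sig = 5  [terminal]
45. n19.hot = -3  [A.live + 1]
46. n18.off = false  [B.lab == false]
47. n17.val = -3  [len(C.hot) - 6]
48. n17.lab = 23  [len(C.hot) + 20]
49. n17.tag = 3  [len(C.hot)]
50. n3.val = 25  [C₂.lab + 2]
51. n3.lab = 14  [C₁.tag - 14]
52. n3.tag = 3  [C₂.lab - 20]
53. n21.lim = true  [terminal]
54. n0.hot = 9  [S₁.hot * -2 + 5]
55. n0.idx = 21  [C.lab + 7]
56. n0.off = 16  [C.tag + S₁.off - 8]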